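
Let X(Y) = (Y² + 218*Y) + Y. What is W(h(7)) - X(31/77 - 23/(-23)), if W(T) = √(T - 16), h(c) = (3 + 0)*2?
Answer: -1832868/5929 + I*√10 ≈ -309.14 + 3.1623*I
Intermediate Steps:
X(Y) = Y² + 219*Y
h(c) = 6 (h(c) = 3*2 = 6)
W(T) = √(-16 + T)
W(h(7)) - X(31/77 - 23/(-23)) = √(-16 + 6) - (31/77 - 23/(-23))*(219 + (31/77 - 23/(-23))) = √(-10) - (31*(1/77) - 23*(-1/23))*(219 + (31*(1/77) - 23*(-1/23))) = I*√10 - (31/77 + 1)*(219 + (31/77 + 1)) = I*√10 - 108*(219 + 108/77)/77 = I*√10 - 108*16971/(77*77) = I*√10 - 1*1832868/5929 = I*√10 - 1832868/5929 = -1832868/5929 + I*√10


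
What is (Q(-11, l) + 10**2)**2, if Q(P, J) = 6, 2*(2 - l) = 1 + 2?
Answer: 11236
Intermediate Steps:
l = 1/2 (l = 2 - (1 + 2)/2 = 2 - 1/2*3 = 2 - 3/2 = 1/2 ≈ 0.50000)
(Q(-11, l) + 10**2)**2 = (6 + 10**2)**2 = (6 + 100)**2 = 106**2 = 11236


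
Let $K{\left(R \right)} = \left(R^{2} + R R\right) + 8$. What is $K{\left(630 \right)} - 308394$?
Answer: $485414$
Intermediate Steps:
$K{\left(R \right)} = 8 + 2 R^{2}$ ($K{\left(R \right)} = \left(R^{2} + R^{2}\right) + 8 = 2 R^{2} + 8 = 8 + 2 R^{2}$)
$K{\left(630 \right)} - 308394 = \left(8 + 2 \cdot 630^{2}\right) - 308394 = \left(8 + 2 \cdot 396900\right) - 308394 = \left(8 + 793800\right) - 308394 = 793808 - 308394 = 485414$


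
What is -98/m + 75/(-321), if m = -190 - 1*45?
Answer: 4611/25145 ≈ 0.18338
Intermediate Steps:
m = -235 (m = -190 - 45 = -235)
-98/m + 75/(-321) = -98/(-235) + 75/(-321) = -98*(-1/235) + 75*(-1/321) = 98/235 - 25/107 = 4611/25145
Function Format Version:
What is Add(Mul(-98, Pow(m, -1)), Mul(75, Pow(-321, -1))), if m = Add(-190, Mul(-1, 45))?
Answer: Rational(4611, 25145) ≈ 0.18338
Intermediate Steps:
m = -235 (m = Add(-190, -45) = -235)
Add(Mul(-98, Pow(m, -1)), Mul(75, Pow(-321, -1))) = Add(Mul(-98, Pow(-235, -1)), Mul(75, Pow(-321, -1))) = Add(Mul(-98, Rational(-1, 235)), Mul(75, Rational(-1, 321))) = Add(Rational(98, 235), Rational(-25, 107)) = Rational(4611, 25145)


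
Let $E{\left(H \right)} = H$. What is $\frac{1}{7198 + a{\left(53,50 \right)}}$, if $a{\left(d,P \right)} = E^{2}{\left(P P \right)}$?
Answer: $\frac{1}{6257198} \approx 1.5982 \cdot 10^{-7}$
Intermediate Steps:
$a{\left(d,P \right)} = P^{4}$ ($a{\left(d,P \right)} = \left(P P\right)^{2} = \left(P^{2}\right)^{2} = P^{4}$)
$\frac{1}{7198 + a{\left(53,50 \right)}} = \frac{1}{7198 + 50^{4}} = \frac{1}{7198 + 6250000} = \frac{1}{6257198}$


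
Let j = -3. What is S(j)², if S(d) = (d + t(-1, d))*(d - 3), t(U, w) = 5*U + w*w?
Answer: 36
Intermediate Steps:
t(U, w) = w² + 5*U (t(U, w) = 5*U + w² = w² + 5*U)
S(d) = (-3 + d)*(-5 + d + d²) (S(d) = (d + (d² + 5*(-1)))*(d - 3) = (d + (d² - 5))*(-3 + d) = (d + (-5 + d²))*(-3 + d) = (-5 + d + d²)*(-3 + d) = (-3 + d)*(-5 + d + d²))
S(j)² = (15 + (-3)³ - 8*(-3) - 2*(-3)²)² = (15 - 27 + 24 - 2*9)² = (15 - 27 + 24 - 18)² = (-6)² = 36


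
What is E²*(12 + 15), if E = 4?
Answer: 432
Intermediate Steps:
E²*(12 + 15) = 4²*(12 + 15) = 16*27 = 432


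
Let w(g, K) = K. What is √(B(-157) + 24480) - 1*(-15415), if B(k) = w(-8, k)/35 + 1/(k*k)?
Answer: 15415 + √739038766970/5495 ≈ 15571.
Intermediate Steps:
B(k) = k⁻² + k/35 (B(k) = k/35 + 1/(k*k) = k*(1/35) + k⁻² = k/35 + k⁻² = k⁻² + k/35)
√(B(-157) + 24480) - 1*(-15415) = √(((-157)⁻² + (1/35)*(-157)) + 24480) - 1*(-15415) = √((1/24649 - 157/35) + 24480) + 15415 = √(-3869858/862715 + 24480) + 15415 = √(21115393342/862715) + 15415 = √739038766970/5495 + 15415 = 15415 + √739038766970/5495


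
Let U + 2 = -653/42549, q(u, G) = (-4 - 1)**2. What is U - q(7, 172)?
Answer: -1149476/42549 ≈ -27.015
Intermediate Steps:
q(u, G) = 25 (q(u, G) = (-5)**2 = 25)
U = -85751/42549 (U = -2 - 653/42549 = -85751/42549 ≈ -2.0153)
U - q(7, 172) = -85751/42549 - 1*25 = -85751/42549 - 25 = -1149476/42549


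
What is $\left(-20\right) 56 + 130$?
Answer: $-990$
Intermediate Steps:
$\left(-20\right) 56 + 130 = -1120 + 130 = -990$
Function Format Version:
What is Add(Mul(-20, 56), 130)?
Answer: -990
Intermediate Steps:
Add(Mul(-20, 56), 130) = Add(-1120, 130) = -990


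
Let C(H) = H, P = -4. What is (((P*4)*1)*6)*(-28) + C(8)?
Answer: 2696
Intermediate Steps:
(((P*4)*1)*6)*(-28) + C(8) = ((-4*4*1)*6)*(-28) + 8 = (-16*1*6)*(-28) + 8 = -16*6*(-28) + 8 = -96*(-28) + 8 = 2688 + 8 = 2696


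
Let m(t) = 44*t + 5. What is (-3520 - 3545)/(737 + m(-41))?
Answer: 785/118 ≈ 6.6525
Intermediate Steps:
m(t) = 5 + 44*t
(-3520 - 3545)/(737 + m(-41)) = (-3520 - 3545)/(737 + (5 + 44*(-41))) = -7065/(737 + (5 - 1804)) = -7065/(737 - 1799) = -7065/(-1062) = -7065*(-1/1062) = 785/118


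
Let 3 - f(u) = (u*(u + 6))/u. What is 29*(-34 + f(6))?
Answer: -1247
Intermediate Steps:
f(u) = -3 - u (f(u) = 3 - u*(u + 6)/u = 3 - u*(6 + u)/u = 3 - (6 + u) = 3 + (-6 - u) = -3 - u)
29*(-34 + f(6)) = 29*(-34 + (-3 - 1*6)) = 29*(-34 + (-3 - 6)) = 29*(-34 - 9) = 29*(-43) = -1247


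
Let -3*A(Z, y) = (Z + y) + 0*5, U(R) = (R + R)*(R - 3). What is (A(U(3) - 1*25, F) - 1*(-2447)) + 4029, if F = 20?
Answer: 19433/3 ≈ 6477.7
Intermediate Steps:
U(R) = 2*R*(-3 + R) (U(R) = (2*R)*(-3 + R) = 2*R*(-3 + R))
A(Z, y) = -Z/3 - y/3 (A(Z, y) = -((Z + y) + 0*5)/3 = -((Z + y) + 0)/3 = -(Z + y)/3 = -Z/3 - y/3)
(A(U(3) - 1*25, F) - 1*(-2447)) + 4029 = ((-(2*3*(-3 + 3) - 1*25)/3 - ⅓*20) - 1*(-2447)) + 4029 = ((-(2*3*0 - 25)/3 - 20/3) + 2447) + 4029 = ((-(0 - 25)/3 - 20/3) + 2447) + 4029 = ((-⅓*(-25) - 20/3) + 2447) + 4029 = ((25/3 - 20/3) + 2447) + 4029 = (5/3 + 2447) + 4029 = 7346/3 + 4029 = 19433/3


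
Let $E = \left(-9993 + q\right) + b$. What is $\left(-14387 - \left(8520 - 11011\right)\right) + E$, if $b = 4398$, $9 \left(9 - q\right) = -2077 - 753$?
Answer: $- \frac{154508}{9} \approx -17168.0$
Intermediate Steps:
$q = \frac{2911}{9}$ ($q = 9 - \frac{-2077 - 753}{9} = 9 - - \frac{2830}{9} = 9 + \frac{2830}{9} = \frac{2911}{9} \approx 323.44$)
$E = - \frac{47444}{9}$ ($E = \left(-9993 + \frac{2911}{9}\right) + 4398 = - \frac{87026}{9} + 4398 = - \frac{47444}{9} \approx -5271.6$)
$\left(-14387 - \left(8520 - 11011\right)\right) + E = \left(-14387 - \left(8520 - 11011\right)\right) - \frac{47444}{9} = \left(-14387 - -2491\right) - \frac{47444}{9} = \left(-14387 + 2491\right) - \frac{47444}{9} = -11896 - \frac{47444}{9} = - \frac{154508}{9}$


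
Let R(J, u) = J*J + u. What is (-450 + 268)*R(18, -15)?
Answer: -56238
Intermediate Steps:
R(J, u) = u + J² (R(J, u) = J² + u = u + J²)
(-450 + 268)*R(18, -15) = (-450 + 268)*(-15 + 18²) = -182*(-15 + 324) = -182*309 = -56238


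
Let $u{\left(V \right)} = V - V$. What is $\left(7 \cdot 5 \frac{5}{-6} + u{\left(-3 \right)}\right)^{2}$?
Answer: $\frac{30625}{36} \approx 850.69$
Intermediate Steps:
$u{\left(V \right)} = 0$
$\left(7 \cdot 5 \frac{5}{-6} + u{\left(-3 \right)}\right)^{2} = \left(7 \cdot 5 \frac{5}{-6} + 0\right)^{2} = \left(35 \cdot 5 \left(- \frac{1}{6}\right) + 0\right)^{2} = \left(35 \left(- \frac{5}{6}\right) + 0\right)^{2} = \left(- \frac{175}{6} + 0\right)^{2} = \left(- \frac{175}{6}\right)^{2} = \frac{30625}{36}$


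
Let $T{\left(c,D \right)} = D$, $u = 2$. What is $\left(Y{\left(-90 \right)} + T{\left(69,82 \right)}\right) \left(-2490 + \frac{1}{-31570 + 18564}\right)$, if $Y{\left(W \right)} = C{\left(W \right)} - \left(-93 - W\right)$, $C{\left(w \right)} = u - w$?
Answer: $- \frac{5732134557}{13006} \approx -4.4073 \cdot 10^{5}$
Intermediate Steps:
$C{\left(w \right)} = 2 - w$
$Y{\left(W \right)} = 95$ ($Y{\left(W \right)} = \left(2 - W\right) - \left(-93 - W\right) = \left(2 - W\right) + \left(93 + W\right) = 95$)
$\left(Y{\left(-90 \right)} + T{\left(69,82 \right)}\right) \left(-2490 + \frac{1}{-31570 + 18564}\right) = \left(95 + 82\right) \left(-2490 + \frac{1}{-31570 + 18564}\right) = 177 \left(-2490 + \frac{1}{-13006}\right) = 177 \left(-2490 - \frac{1}{13006}\right) = 177 \left(- \frac{32384941}{13006}\right) = - \frac{5732134557}{13006}$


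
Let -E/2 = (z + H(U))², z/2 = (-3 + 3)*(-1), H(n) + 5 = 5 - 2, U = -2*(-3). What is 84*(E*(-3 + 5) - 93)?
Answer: -9156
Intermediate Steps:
U = 6
H(n) = -2 (H(n) = -5 + (5 - 2) = -5 + 3 = -2)
z = 0 (z = 2*((-3 + 3)*(-1)) = 2*(0*(-1)) = 2*0 = 0)
E = -8 (E = -2*(0 - 2)² = -2*(-2)² = -2*4 = -8)
84*(E*(-3 + 5) - 93) = 84*(-8*(-3 + 5) - 93) = 84*(-8*2 - 93) = 84*(-16 - 93) = 84*(-109) = -9156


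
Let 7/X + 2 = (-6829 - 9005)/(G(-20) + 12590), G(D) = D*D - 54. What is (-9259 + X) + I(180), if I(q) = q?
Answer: -9017603/993 ≈ -9081.2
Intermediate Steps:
G(D) = -54 + D² (G(D) = D² - 54 = -54 + D²)
X = -2156/993 (X = 7/(-2 + (-6829 - 9005)/((-54 + (-20)²) + 12590)) = 7/(-2 - 15834/((-54 + 400) + 12590)) = 7/(-2 - 15834/(346 + 12590)) = 7/(-2 - 15834/12936) = 7/(-2 - 15834*1/12936) = 7/(-2 - 377/308) = 7/(-993/308) = 7*(-308/993) = -2156/993 ≈ -2.1712)
(-9259 + X) + I(180) = (-9259 - 2156/993) + 180 = -9196343/993 + 180 = -9017603/993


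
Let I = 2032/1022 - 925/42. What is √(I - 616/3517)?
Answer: I*√2350013751569778/10783122 ≈ 4.4956*I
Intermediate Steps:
I = -61429/3066 (I = 2032*(1/1022) - 925*1/42 = 1016/511 - 925/42 = -61429/3066 ≈ -20.036)
√(I - 616/3517) = √(-61429/3066 - 616/3517) = √(-217934449/10783122) = I*√2350013751569778/10783122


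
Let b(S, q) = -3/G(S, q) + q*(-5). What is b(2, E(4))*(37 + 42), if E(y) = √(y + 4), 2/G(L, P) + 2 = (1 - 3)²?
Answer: -237 - 790*√2 ≈ -1354.2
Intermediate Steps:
G(L, P) = 1 (G(L, P) = 2/(-2 + (1 - 3)²) = 2/(-2 + (-2)²) = 2/(-2 + 4) = 2/2 = 2*(½) = 1)
E(y) = √(4 + y)
b(S, q) = -3 - 5*q (b(S, q) = -3/1 + q*(-5) = -3*1 - 5*q = -3 - 5*q)
b(2, E(4))*(37 + 42) = (-3 - 5*√(4 + 4))*(37 + 42) = (-3 - 10*√2)*79 = -237 - 790*√2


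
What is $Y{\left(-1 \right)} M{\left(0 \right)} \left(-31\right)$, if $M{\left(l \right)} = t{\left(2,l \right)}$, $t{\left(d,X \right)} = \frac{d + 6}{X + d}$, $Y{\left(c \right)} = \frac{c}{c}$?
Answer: $-124$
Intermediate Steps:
$Y{\left(c \right)} = 1$
$t{\left(d,X \right)} = \frac{6 + d}{X + d}$
$M{\left(l \right)} = \frac{8}{2 + l}$ ($M{\left(l \right)} = \frac{6 + 2}{l + 2} = \frac{1}{2 + l} 8 = \frac{8}{2 + l}$)
$Y{\left(-1 \right)} M{\left(0 \right)} \left(-31\right) = 1 \frac{8}{2 + 0} \left(-31\right) = 1 \cdot \frac{8}{2} \left(-31\right) = 1 \cdot 8 \cdot \frac{1}{2} \left(-31\right) = 1 \cdot 4 \left(-31\right) = 4 \left(-31\right) = -124$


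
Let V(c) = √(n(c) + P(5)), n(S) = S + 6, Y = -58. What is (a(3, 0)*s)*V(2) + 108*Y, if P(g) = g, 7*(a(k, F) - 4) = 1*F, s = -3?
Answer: -6264 - 12*√13 ≈ -6307.3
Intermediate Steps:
a(k, F) = 4 + F/7 (a(k, F) = 4 + (1*F)/7 = 4 + F/7)
n(S) = 6 + S
V(c) = √(11 + c) (V(c) = √((6 + c) + 5) = √(11 + c))
(a(3, 0)*s)*V(2) + 108*Y = ((4 + (⅐)*0)*(-3))*√(11 + 2) + 108*(-58) = ((4 + 0)*(-3))*√13 - 6264 = (4*(-3))*√13 - 6264 = -12*√13 - 6264 = -6264 - 12*√13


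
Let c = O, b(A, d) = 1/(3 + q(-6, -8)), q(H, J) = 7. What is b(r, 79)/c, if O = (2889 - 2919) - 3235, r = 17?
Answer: -1/32650 ≈ -3.0628e-5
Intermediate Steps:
O = -3265 (O = -30 - 3235 = -3265)
b(A, d) = ⅒ (b(A, d) = 1/(3 + 7) = 1/10 = ⅒)
c = -3265
b(r, 79)/c = (⅒)/(-3265) = (⅒)*(-1/3265) = -1/32650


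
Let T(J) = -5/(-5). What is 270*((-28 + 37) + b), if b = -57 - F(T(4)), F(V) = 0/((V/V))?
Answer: -12960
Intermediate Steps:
T(J) = 1 (T(J) = -5*(-1/5) = 1)
F(V) = 0 (F(V) = 0/1 = 0*1 = 0)
b = -57 (b = -57 - 1*0 = -57 + 0 = -57)
270*((-28 + 37) + b) = 270*((-28 + 37) - 57) = 270*(9 - 57) = 270*(-48) = -12960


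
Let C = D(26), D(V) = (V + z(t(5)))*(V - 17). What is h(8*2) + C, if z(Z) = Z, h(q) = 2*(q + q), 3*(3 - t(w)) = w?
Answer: 310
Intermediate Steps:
t(w) = 3 - w/3
h(q) = 4*q (h(q) = 2*(2*q) = 4*q)
D(V) = (-17 + V)*(4/3 + V) (D(V) = (V + (3 - 1/3*5))*(V - 17) = (V + (3 - 5/3))*(-17 + V) = (V + 4/3)*(-17 + V) = (4/3 + V)*(-17 + V) = (-17 + V)*(4/3 + V))
C = 246 (C = -68/3 + 26**2 - 47/3*26 = -68/3 + 676 - 1222/3 = 246)
h(8*2) + C = 4*(8*2) + 246 = 4*16 + 246 = 64 + 246 = 310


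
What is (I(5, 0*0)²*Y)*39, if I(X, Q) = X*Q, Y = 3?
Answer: 0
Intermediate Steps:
I(X, Q) = Q*X
(I(5, 0*0)²*Y)*39 = (((0*0)*5)²*3)*39 = ((0*5)²*3)*39 = (0²*3)*39 = (0*3)*39 = 0*39 = 0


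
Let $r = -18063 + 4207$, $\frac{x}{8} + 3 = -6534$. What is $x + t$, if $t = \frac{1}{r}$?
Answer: $- \frac{724613377}{13856} \approx -52296.0$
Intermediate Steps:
$x = -52296$ ($x = -24 + 8 \left(-6534\right) = -24 - 52272 = -52296$)
$r = -13856$
$t = - \frac{1}{13856}$ ($t = \frac{1}{-13856} = - \frac{1}{13856} \approx -7.2171 \cdot 10^{-5}$)
$x + t = -52296 - \frac{1}{13856} = - \frac{724613377}{13856}$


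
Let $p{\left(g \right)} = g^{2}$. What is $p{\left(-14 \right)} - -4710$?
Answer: $4906$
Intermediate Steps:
$p{\left(-14 \right)} - -4710 = \left(-14\right)^{2} - -4710 = 196 + 4710 = 4906$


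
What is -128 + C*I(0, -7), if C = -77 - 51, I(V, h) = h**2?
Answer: -6400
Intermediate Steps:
C = -128
-128 + C*I(0, -7) = -128 - 128*(-7)**2 = -128 - 128*49 = -128 - 6272 = -6400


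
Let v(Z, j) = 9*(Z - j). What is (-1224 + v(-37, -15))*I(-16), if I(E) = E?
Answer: 22752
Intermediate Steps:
v(Z, j) = -9*j + 9*Z
(-1224 + v(-37, -15))*I(-16) = (-1224 + (-9*(-15) + 9*(-37)))*(-16) = (-1224 + (135 - 333))*(-16) = (-1224 - 198)*(-16) = -1422*(-16) = 22752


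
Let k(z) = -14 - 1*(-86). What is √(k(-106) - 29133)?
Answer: 3*I*√3229 ≈ 170.47*I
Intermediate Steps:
k(z) = 72 (k(z) = -14 + 86 = 72)
√(k(-106) - 29133) = √(72 - 29133) = √(-29061) = 3*I*√3229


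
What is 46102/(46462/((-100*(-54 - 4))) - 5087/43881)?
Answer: 5866705399800/1004647211 ≈ 5839.6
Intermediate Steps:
46102/(46462/((-100*(-54 - 4))) - 5087/43881) = 46102/(46462/((-100*(-58))) - 5087*1/43881) = 46102/(46462/5800 - 5087/43881) = 46102/(46462*(1/5800) - 5087/43881) = 46102/(23231/2900 - 5087/43881) = 46102/(1004647211/127254900) = 46102*(127254900/1004647211) = 5866705399800/1004647211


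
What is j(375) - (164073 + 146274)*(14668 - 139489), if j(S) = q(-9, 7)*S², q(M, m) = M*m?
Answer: 38728963512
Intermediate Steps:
j(S) = -63*S² (j(S) = (-9*7)*S² = -63*S²)
j(375) - (164073 + 146274)*(14668 - 139489) = -63*375² - (164073 + 146274)*(14668 - 139489) = -63*140625 - 310347*(-124821) = -8859375 - 1*(-38737822887) = -8859375 + 38737822887 = 38728963512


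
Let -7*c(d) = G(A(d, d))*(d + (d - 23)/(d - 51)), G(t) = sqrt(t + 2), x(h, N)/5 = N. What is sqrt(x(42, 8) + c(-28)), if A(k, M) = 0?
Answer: sqrt(12232360 + 1195033*sqrt(2))/553 ≈ 6.7473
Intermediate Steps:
x(h, N) = 5*N
G(t) = sqrt(2 + t)
c(d) = -sqrt(2)*(d + (-23 + d)/(-51 + d))/7 (c(d) = -sqrt(2 + 0)*(d + (d - 23)/(d - 51))/7 = -sqrt(2)*(d + (-23 + d)/(-51 + d))/7)
sqrt(x(42, 8) + c(-28)) = sqrt(5*8 + sqrt(2)*(23 - 1*(-28)**2 + 50*(-28))/(7*(-51 - 28))) = sqrt(40 + (1/7)*sqrt(2)*(23 - 1*784 - 1400)/(-79)) = sqrt(40 + (1/7)*sqrt(2)*(-1/79)*(23 - 784 - 1400)) = sqrt(40 + (1/7)*sqrt(2)*(-1/79)*(-2161)) = sqrt(40 + 2161*sqrt(2)/553)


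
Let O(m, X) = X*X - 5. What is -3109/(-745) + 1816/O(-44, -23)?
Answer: 745509/97595 ≈ 7.6388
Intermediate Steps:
O(m, X) = -5 + X**2 (O(m, X) = X**2 - 5 = -5 + X**2)
-3109/(-745) + 1816/O(-44, -23) = -3109/(-745) + 1816/(-5 + (-23)**2) = -3109*(-1/745) + 1816/(-5 + 529) = 3109/745 + 1816/524 = 3109/745 + 1816*(1/524) = 3109/745 + 454/131 = 745509/97595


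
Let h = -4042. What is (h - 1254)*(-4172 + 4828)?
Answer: -3474176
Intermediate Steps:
(h - 1254)*(-4172 + 4828) = (-4042 - 1254)*(-4172 + 4828) = -5296*656 = -3474176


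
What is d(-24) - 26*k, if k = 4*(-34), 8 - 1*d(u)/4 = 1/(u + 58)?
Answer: 60654/17 ≈ 3567.9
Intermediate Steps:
d(u) = 32 - 4/(58 + u) (d(u) = 32 - 4/(u + 58) = 32 - 4/(58 + u))
k = -136
d(-24) - 26*k = 4*(463 + 8*(-24))/(58 - 24) - 26*(-136) = 4*(463 - 192)/34 + 3536 = 4*(1/34)*271 + 3536 = 542/17 + 3536 = 60654/17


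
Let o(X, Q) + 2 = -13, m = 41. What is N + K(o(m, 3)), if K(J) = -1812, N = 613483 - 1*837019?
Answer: -225348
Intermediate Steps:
o(X, Q) = -15 (o(X, Q) = -2 - 13 = -15)
N = -223536 (N = 613483 - 837019 = -223536)
N + K(o(m, 3)) = -223536 - 1812 = -225348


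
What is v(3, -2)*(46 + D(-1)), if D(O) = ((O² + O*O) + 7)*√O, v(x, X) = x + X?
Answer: 46 + 9*I ≈ 46.0 + 9.0*I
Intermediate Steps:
v(x, X) = X + x
D(O) = √O*(7 + 2*O²) (D(O) = ((O² + O²) + 7)*√O = (2*O² + 7)*√O = (7 + 2*O²)*√O = √O*(7 + 2*O²))
v(3, -2)*(46 + D(-1)) = (-2 + 3)*(46 + √(-1)*(7 + 2*(-1)²)) = 1*(46 + I*(7 + 2*1)) = 1*(46 + I*(7 + 2)) = 1*(46 + I*9) = 1*(46 + 9*I) = 46 + 9*I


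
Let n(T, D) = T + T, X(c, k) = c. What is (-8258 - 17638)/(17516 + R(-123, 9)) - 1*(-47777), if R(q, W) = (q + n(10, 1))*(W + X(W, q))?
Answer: 374128739/7831 ≈ 47775.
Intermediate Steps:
n(T, D) = 2*T
R(q, W) = 2*W*(20 + q) (R(q, W) = (q + 2*10)*(W + W) = (q + 20)*(2*W) = (20 + q)*(2*W) = 2*W*(20 + q))
(-8258 - 17638)/(17516 + R(-123, 9)) - 1*(-47777) = (-8258 - 17638)/(17516 + 2*9*(20 - 123)) - 1*(-47777) = -25896/(17516 + 2*9*(-103)) + 47777 = -25896/(17516 - 1854) + 47777 = -25896/15662 + 47777 = -25896*1/15662 + 47777 = -12948/7831 + 47777 = 374128739/7831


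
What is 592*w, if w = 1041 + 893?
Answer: 1144928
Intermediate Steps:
w = 1934
592*w = 592*1934 = 1144928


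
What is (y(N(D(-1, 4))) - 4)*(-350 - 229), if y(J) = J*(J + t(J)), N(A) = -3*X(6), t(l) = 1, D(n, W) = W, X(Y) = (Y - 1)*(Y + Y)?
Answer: -18653064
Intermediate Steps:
X(Y) = 2*Y*(-1 + Y) (X(Y) = (-1 + Y)*(2*Y) = 2*Y*(-1 + Y))
N(A) = -180 (N(A) = -6*6*(-1 + 6) = -6*6*5 = -3*60 = -180)
y(J) = J*(1 + J) (y(J) = J*(J + 1) = J*(1 + J))
(y(N(D(-1, 4))) - 4)*(-350 - 229) = (-180*(1 - 180) - 4)*(-350 - 229) = (-180*(-179) - 4)*(-579) = (32220 - 4)*(-579) = 32216*(-579) = -18653064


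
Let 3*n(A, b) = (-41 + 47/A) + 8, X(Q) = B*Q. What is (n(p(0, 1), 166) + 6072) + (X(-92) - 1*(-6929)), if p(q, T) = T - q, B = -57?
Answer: 54749/3 ≈ 18250.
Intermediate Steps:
X(Q) = -57*Q
n(A, b) = -11 + 47/(3*A) (n(A, b) = ((-41 + 47/A) + 8)/3 = (-33 + 47/A)/3 = -11 + 47/(3*A))
(n(p(0, 1), 166) + 6072) + (X(-92) - 1*(-6929)) = ((-11 + 47/(3*(1 - 1*0))) + 6072) + (-57*(-92) - 1*(-6929)) = ((-11 + 47/(3*(1 + 0))) + 6072) + (5244 + 6929) = ((-11 + (47/3)/1) + 6072) + 12173 = ((-11 + (47/3)*1) + 6072) + 12173 = ((-11 + 47/3) + 6072) + 12173 = (14/3 + 6072) + 12173 = 18230/3 + 12173 = 54749/3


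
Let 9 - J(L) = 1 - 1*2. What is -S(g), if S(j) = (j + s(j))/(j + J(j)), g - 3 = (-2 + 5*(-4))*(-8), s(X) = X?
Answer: -358/189 ≈ -1.8942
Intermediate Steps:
J(L) = 10 (J(L) = 9 - (1 - 1*2) = 9 - (1 - 2) = 9 - 1*(-1) = 9 + 1 = 10)
g = 179 (g = 3 + (-2 + 5*(-4))*(-8) = 3 + (-2 - 20)*(-8) = 3 - 22*(-8) = 3 + 176 = 179)
S(j) = 2*j/(10 + j) (S(j) = (j + j)/(j + 10) = (2*j)/(10 + j) = 2*j/(10 + j))
-S(g) = -2*179/(10 + 179) = -2*179/189 = -1*358/189 = -358/189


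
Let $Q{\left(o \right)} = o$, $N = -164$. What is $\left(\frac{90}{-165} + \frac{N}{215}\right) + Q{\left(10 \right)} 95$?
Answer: $\frac{2243656}{2365} \approx 948.69$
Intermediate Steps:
$\left(\frac{90}{-165} + \frac{N}{215}\right) + Q{\left(10 \right)} 95 = \left(\frac{90}{-165} - \frac{164}{215}\right) + 10 \cdot 95 = \left(90 \left(- \frac{1}{165}\right) - \frac{164}{215}\right) + 950 = \left(- \frac{6}{11} - \frac{164}{215}\right) + 950 = - \frac{3094}{2365} + 950 = \frac{2243656}{2365}$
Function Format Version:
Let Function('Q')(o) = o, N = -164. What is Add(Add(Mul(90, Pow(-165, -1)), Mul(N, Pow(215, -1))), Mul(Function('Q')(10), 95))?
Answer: Rational(2243656, 2365) ≈ 948.69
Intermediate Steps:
Add(Add(Mul(90, Pow(-165, -1)), Mul(N, Pow(215, -1))), Mul(Function('Q')(10), 95)) = Add(Add(Mul(90, Pow(-165, -1)), Mul(-164, Pow(215, -1))), Mul(10, 95)) = Add(Add(Mul(90, Rational(-1, 165)), Mul(-164, Rational(1, 215))), 950) = Add(Add(Rational(-6, 11), Rational(-164, 215)), 950) = Add(Rational(-3094, 2365), 950) = Rational(2243656, 2365)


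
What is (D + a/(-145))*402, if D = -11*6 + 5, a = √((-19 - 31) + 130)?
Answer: -24522 - 1608*√5/145 ≈ -24547.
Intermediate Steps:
a = 4*√5 (a = √(-50 + 130) = √80 = 4*√5 ≈ 8.9443)
D = -61 (D = -66 + 5 = -61)
(D + a/(-145))*402 = (-61 + (4*√5)/(-145))*402 = (-61 + (4*√5)*(-1/145))*402 = (-61 - 4*√5/145)*402 = -24522 - 1608*√5/145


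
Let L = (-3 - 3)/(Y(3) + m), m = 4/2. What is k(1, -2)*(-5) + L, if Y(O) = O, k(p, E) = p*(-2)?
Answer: 44/5 ≈ 8.8000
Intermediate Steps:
k(p, E) = -2*p
m = 2 (m = 4*(1/2) = 2)
L = -6/5 (L = (-3 - 3)/(3 + 2) = -6/5 ≈ -1.2000)
k(1, -2)*(-5) + L = -2*1*(-5) - 6/5 = -2*(-5) - 6/5 = 10 - 6/5 = 44/5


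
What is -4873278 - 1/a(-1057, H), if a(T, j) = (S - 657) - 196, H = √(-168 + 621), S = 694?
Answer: -774851201/159 ≈ -4.8733e+6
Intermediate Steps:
H = √453 ≈ 21.284
a(T, j) = -159 (a(T, j) = (694 - 657) - 196 = 37 - 196 = -159)
-4873278 - 1/a(-1057, H) = -4873278 - 1/(-159) = -4873278 - 1*(-1/159) = -4873278 + 1/159 = -774851201/159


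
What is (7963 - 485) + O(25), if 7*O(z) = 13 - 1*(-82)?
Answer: 52441/7 ≈ 7491.6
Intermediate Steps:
O(z) = 95/7 (O(z) = (13 - 1*(-82))/7 = (13 + 82)/7 = (1/7)*95 = 95/7)
(7963 - 485) + O(25) = (7963 - 485) + 95/7 = 7478 + 95/7 = 52441/7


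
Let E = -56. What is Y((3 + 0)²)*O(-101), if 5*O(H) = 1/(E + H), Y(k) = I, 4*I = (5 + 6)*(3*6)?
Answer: -99/1570 ≈ -0.063057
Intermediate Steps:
I = 99/2 (I = ((5 + 6)*(3*6))/4 = (11*18)/4 = (¼)*198 = 99/2 ≈ 49.500)
Y(k) = 99/2
O(H) = 1/(5*(-56 + H))
Y((3 + 0)²)*O(-101) = 99*(1/(5*(-56 - 101)))/2 = 99*((⅕)/(-157))/2 = 99*((⅕)*(-1/157))/2 = (99/2)*(-1/785) = -99/1570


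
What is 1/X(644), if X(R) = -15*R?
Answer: -1/9660 ≈ -0.00010352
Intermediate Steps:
1/X(644) = 1/(-15*644) = 1/(-9660) = -1/9660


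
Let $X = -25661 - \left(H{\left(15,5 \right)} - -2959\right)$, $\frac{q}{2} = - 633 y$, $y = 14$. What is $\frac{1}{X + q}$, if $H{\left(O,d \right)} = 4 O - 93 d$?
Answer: $- \frac{1}{45939} \approx -2.1768 \cdot 10^{-5}$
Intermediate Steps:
$H{\left(O,d \right)} = - 93 d + 4 O$
$q = -17724$ ($q = 2 \left(\left(-633\right) 14\right) = 2 \left(-8862\right) = -17724$)
$X = -28215$ ($X = -25661 - \left(\left(\left(-93\right) 5 + 4 \cdot 15\right) - -2959\right) = -25661 - \left(\left(-465 + 60\right) + 2959\right) = -25661 - \left(-405 + 2959\right) = -25661 - 2554 = -28215$)
$\frac{1}{X + q} = \frac{1}{-28215 - 17724} = \frac{1}{-45939} = - \frac{1}{45939}$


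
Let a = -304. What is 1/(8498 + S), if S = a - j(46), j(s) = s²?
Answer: 1/6078 ≈ 0.00016453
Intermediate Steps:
S = -2420 (S = -304 - 1*46² = -304 - 1*2116 = -304 - 2116 = -2420)
1/(8498 + S) = 1/(8498 - 2420) = 1/6078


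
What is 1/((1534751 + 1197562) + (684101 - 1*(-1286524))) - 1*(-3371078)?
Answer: 15853970827165/4702938 ≈ 3.3711e+6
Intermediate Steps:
1/((1534751 + 1197562) + (684101 - 1*(-1286524))) - 1*(-3371078) = 1/(2732313 + (684101 + 1286524)) + 3371078 = 1/(2732313 + 1970625) + 3371078 = 1/4702938 + 3371078 = 15853970827165/4702938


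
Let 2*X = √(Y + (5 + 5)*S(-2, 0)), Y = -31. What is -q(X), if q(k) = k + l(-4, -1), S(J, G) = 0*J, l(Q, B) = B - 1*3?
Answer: 4 - I*√31/2 ≈ 4.0 - 2.7839*I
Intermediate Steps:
l(Q, B) = -3 + B (l(Q, B) = B - 3 = -3 + B)
S(J, G) = 0
X = I*√31/2 (X = √(-31 + (5 + 5)*0)/2 = √(-31 + 10*0)/2 = √(-31 + 0)/2 = √(-31)/2 = (I*√31)/2 = I*√31/2 ≈ 2.7839*I)
q(k) = -4 + k (q(k) = k + (-3 - 1) = k - 4 = -4 + k)
-q(X) = -(-4 + I*√31/2) = 4 - I*√31/2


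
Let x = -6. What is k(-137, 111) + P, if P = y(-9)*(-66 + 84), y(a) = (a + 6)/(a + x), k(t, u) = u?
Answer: 573/5 ≈ 114.60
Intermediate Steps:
y(a) = (6 + a)/(-6 + a) (y(a) = (a + 6)/(a - 6) = (6 + a)/(-6 + a))
P = 18/5 (P = ((6 - 9)/(-6 - 9))*(-66 + 84) = (-3/(-15))*18 = -1/15*(-3)*18 = (⅕)*18 = 18/5 ≈ 3.6000)
k(-137, 111) + P = 111 + 18/5 = 573/5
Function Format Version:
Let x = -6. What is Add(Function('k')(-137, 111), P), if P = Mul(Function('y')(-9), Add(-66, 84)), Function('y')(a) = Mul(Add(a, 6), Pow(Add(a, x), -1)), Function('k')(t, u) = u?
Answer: Rational(573, 5) ≈ 114.60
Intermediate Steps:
Function('y')(a) = Mul(Pow(Add(-6, a), -1), Add(6, a)) (Function('y')(a) = Mul(Add(a, 6), Pow(Add(a, -6), -1)) = Mul(Add(6, a), Pow(Add(-6, a), -1)) = Mul(Pow(Add(-6, a), -1), Add(6, a)))
P = Rational(18, 5) (P = Mul(Mul(Pow(Add(-6, -9), -1), Add(6, -9)), Add(-66, 84)) = Mul(Mul(Pow(-15, -1), -3), 18) = Mul(Mul(Rational(-1, 15), -3), 18) = Mul(Rational(1, 5), 18) = Rational(18, 5) ≈ 3.6000)
Add(Function('k')(-137, 111), P) = Add(111, Rational(18, 5)) = Rational(573, 5)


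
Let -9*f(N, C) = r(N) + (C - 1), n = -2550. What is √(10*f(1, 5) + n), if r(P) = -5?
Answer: 2*I*√5735/3 ≈ 50.487*I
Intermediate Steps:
f(N, C) = ⅔ - C/9 (f(N, C) = -(-5 + (C - 1))/9 = -(-5 + (-1 + C))/9 = -(-6 + C)/9 = ⅔ - C/9)
√(10*f(1, 5) + n) = √(10*(⅔ - ⅑*5) - 2550) = √(10*(⅔ - 5/9) - 2550) = √(10*(⅑) - 2550) = √(10/9 - 2550) = √(-22940/9) = 2*I*√5735/3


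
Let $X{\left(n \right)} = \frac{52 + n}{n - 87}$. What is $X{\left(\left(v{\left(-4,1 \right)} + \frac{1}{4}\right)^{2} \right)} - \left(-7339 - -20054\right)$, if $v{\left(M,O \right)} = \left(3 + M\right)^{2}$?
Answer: $- \frac{17382262}{1367} \approx -12716.0$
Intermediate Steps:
$X{\left(n \right)} = \frac{52 + n}{-87 + n}$
$X{\left(\left(v{\left(-4,1 \right)} + \frac{1}{4}\right)^{2} \right)} - \left(-7339 - -20054\right) = \frac{52 + \left(\left(3 - 4\right)^{2} + \frac{1}{4}\right)^{2}}{-87 + \left(\left(3 - 4\right)^{2} + \frac{1}{4}\right)^{2}} - \left(-7339 - -20054\right) = \frac{52 + \left(\left(-1\right)^{2} + \frac{1}{4}\right)^{2}}{-87 + \left(\left(-1\right)^{2} + \frac{1}{4}\right)^{2}} - \left(-7339 + 20054\right) = \frac{52 + \left(1 + \frac{1}{4}\right)^{2}}{-87 + \left(1 + \frac{1}{4}\right)^{2}} - 12715 = \frac{52 + \left(\frac{5}{4}\right)^{2}}{-87 + \left(\frac{5}{4}\right)^{2}} - 12715 = \frac{52 + \frac{25}{16}}{-87 + \frac{25}{16}} - 12715 = \frac{1}{- \frac{1367}{16}} \cdot \frac{857}{16} - 12715 = \left(- \frac{16}{1367}\right) \frac{857}{16} - 12715 = - \frac{857}{1367} - 12715 = - \frac{17382262}{1367}$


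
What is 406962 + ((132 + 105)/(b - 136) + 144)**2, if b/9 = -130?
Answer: 729408019761/1705636 ≈ 4.2765e+5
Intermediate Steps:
b = -1170 (b = 9*(-130) = -1170)
406962 + ((132 + 105)/(b - 136) + 144)**2 = 406962 + ((132 + 105)/(-1170 - 136) + 144)**2 = 406962 + (237/(-1306) + 144)**2 = 406962 + (237*(-1/1306) + 144)**2 = 406962 + (-237/1306 + 144)**2 = 406962 + (187827/1306)**2 = 406962 + 35278981929/1705636 = 729408019761/1705636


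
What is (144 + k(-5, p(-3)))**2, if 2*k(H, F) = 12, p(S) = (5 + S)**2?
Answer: 22500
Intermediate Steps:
k(H, F) = 6 (k(H, F) = (1/2)*12 = 6)
(144 + k(-5, p(-3)))**2 = (144 + 6)**2 = 150**2 = 22500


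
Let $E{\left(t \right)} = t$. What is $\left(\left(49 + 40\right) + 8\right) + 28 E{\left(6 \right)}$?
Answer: $265$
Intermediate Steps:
$\left(\left(49 + 40\right) + 8\right) + 28 E{\left(6 \right)} = \left(\left(49 + 40\right) + 8\right) + 28 \cdot 6 = \left(89 + 8\right) + 168 = 97 + 168 = 265$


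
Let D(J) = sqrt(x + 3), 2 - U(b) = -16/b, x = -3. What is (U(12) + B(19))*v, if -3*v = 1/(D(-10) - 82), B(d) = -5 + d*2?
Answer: 109/738 ≈ 0.14770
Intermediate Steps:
U(b) = 2 + 16/b (U(b) = 2 - (-16)/b = 2 + 16/b)
D(J) = 0 (D(J) = sqrt(-3 + 3) = sqrt(0) = 0)
B(d) = -5 + 2*d
v = 1/246 (v = -1/(3*(0 - 82)) = -1/3/(-82) = -1/3*(-1/82) = 1/246 ≈ 0.0040650)
(U(12) + B(19))*v = ((2 + 16/12) + (-5 + 2*19))*(1/246) = ((2 + 16*(1/12)) + (-5 + 38))*(1/246) = ((2 + 4/3) + 33)*(1/246) = (10/3 + 33)*(1/246) = (109/3)*(1/246) = 109/738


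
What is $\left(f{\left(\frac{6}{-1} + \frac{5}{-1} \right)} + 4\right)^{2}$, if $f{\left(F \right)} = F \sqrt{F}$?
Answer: $\left(4 - 11 i \sqrt{11}\right)^{2} \approx -1315.0 - 291.86 i$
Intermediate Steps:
$f{\left(F \right)} = F^{\frac{3}{2}}$
$\left(f{\left(\frac{6}{-1} + \frac{5}{-1} \right)} + 4\right)^{2} = \left(\left(\frac{6}{-1} + \frac{5}{-1}\right)^{\frac{3}{2}} + 4\right)^{2} = \left(\left(6 \left(-1\right) + 5 \left(-1\right)\right)^{\frac{3}{2}} + 4\right)^{2} = \left(\left(-6 - 5\right)^{\frac{3}{2}} + 4\right)^{2} = \left(\left(-11\right)^{\frac{3}{2}} + 4\right)^{2} = \left(- 11 i \sqrt{11} + 4\right)^{2} = \left(4 - 11 i \sqrt{11}\right)^{2}$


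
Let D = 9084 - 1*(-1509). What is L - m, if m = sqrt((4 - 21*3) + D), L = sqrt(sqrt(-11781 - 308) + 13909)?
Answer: sqrt(13909 + I*sqrt(12089)) - sqrt(10534) ≈ 15.302 + 0.46614*I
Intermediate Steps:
D = 10593 (D = 9084 + 1509 = 10593)
L = sqrt(13909 + I*sqrt(12089)) (L = sqrt(sqrt(-12089) + 13909) = sqrt(I*sqrt(12089) + 13909) = sqrt(13909 + I*sqrt(12089)) ≈ 117.94 + 0.4661*I)
m = sqrt(10534) (m = sqrt((4 - 21*3) + 10593) = sqrt((4 - 63) + 10593) = sqrt(-59 + 10593) = sqrt(10534) ≈ 102.64)
L - m = sqrt(13909 + I*sqrt(12089)) - sqrt(10534)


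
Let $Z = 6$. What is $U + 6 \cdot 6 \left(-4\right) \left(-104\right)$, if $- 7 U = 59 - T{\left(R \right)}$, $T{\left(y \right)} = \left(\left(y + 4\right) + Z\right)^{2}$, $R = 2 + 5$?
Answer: $\frac{105062}{7} \approx 15009.0$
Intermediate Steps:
$R = 7$
$T{\left(y \right)} = \left(10 + y\right)^{2}$ ($T{\left(y \right)} = \left(\left(y + 4\right) + 6\right)^{2} = \left(\left(4 + y\right) + 6\right)^{2} = \left(10 + y\right)^{2}$)
$U = \frac{230}{7}$ ($U = - \frac{59 - \left(10 + 7\right)^{2}}{7} = - \frac{59 - 17^{2}}{7} = - \frac{59 - 289}{7} = \left(- \frac{1}{7}\right) \left(-230\right) = \frac{230}{7} \approx 32.857$)
$U + 6 \cdot 6 \left(-4\right) \left(-104\right) = \frac{230}{7} + 6 \cdot 6 \left(-4\right) \left(-104\right) = \frac{230}{7} + 36 \left(-4\right) \left(-104\right) = \frac{230}{7} - -14976 = \frac{230}{7} + 14976 = \frac{105062}{7}$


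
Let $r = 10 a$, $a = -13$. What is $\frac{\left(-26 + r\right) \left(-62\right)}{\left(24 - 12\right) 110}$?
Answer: $\frac{403}{55} \approx 7.3273$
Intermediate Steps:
$r = -130$ ($r = 10 \left(-13\right) = -130$)
$\frac{\left(-26 + r\right) \left(-62\right)}{\left(24 - 12\right) 110} = \frac{\left(-26 - 130\right) \left(-62\right)}{\left(24 - 12\right) 110} = \frac{\left(-156\right) \left(-62\right)}{\left(24 - 12\right) 110} = \frac{9672}{12 \cdot 110} = \frac{9672}{1320} = 9672 \cdot \frac{1}{1320} = \frac{403}{55}$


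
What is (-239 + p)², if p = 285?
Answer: 2116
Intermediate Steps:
(-239 + p)² = (-239 + 285)² = 46² = 2116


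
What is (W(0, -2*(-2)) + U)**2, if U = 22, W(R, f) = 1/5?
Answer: 12321/25 ≈ 492.84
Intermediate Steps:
W(R, f) = 1/5
(W(0, -2*(-2)) + U)**2 = (1/5 + 22)**2 = (111/5)**2 = 12321/25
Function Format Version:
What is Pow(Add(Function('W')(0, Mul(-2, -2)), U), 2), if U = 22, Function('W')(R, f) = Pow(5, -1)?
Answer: Rational(12321, 25) ≈ 492.84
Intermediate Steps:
Function('W')(R, f) = Rational(1, 5)
Pow(Add(Function('W')(0, Mul(-2, -2)), U), 2) = Pow(Add(Rational(1, 5), 22), 2) = Pow(Rational(111, 5), 2) = Rational(12321, 25)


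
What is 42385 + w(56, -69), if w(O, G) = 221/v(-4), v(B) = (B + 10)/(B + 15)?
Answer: 256741/6 ≈ 42790.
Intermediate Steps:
v(B) = (10 + B)/(15 + B)
w(O, G) = 2431/6 (w(O, G) = 221/(((10 - 4)/(15 - 4))) = 221/((6/11)) = 221/(((1/11)*6)) = 221/(6/11) = 221*(11/6) = 2431/6)
42385 + w(56, -69) = 42385 + 2431/6 = 256741/6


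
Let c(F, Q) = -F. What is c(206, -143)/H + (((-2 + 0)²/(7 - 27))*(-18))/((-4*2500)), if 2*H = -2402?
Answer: 5139191/30025000 ≈ 0.17116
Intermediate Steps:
H = -1201 (H = (½)*(-2402) = -1201)
c(206, -143)/H + (((-2 + 0)²/(7 - 27))*(-18))/((-4*2500)) = -1*206/(-1201) + (((-2 + 0)²/(7 - 27))*(-18))/((-4*2500)) = -206*(-1/1201) + (((-2)²/(-20))*(-18))/(-10000) = 206/1201 + (-1/20*4*(-18))*(-1/10000) = 206/1201 - ⅕*(-18)*(-1/10000) = 206/1201 + (18/5)*(-1/10000) = 206/1201 - 9/25000 = 5139191/30025000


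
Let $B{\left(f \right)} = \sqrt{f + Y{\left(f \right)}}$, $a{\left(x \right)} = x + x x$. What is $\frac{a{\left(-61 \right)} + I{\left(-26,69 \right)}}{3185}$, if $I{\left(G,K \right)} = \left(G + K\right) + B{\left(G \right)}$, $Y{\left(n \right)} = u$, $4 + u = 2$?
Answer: $\frac{529}{455} + \frac{2 i \sqrt{7}}{3185} \approx 1.1626 + 0.0016614 i$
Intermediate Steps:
$u = -2$ ($u = -4 + 2 = -2$)
$Y{\left(n \right)} = -2$
$a{\left(x \right)} = x + x^{2}$
$B{\left(f \right)} = \sqrt{-2 + f}$ ($B{\left(f \right)} = \sqrt{f - 2} = \sqrt{-2 + f}$)
$I{\left(G,K \right)} = G + K + \sqrt{-2 + G}$ ($I{\left(G,K \right)} = \left(G + K\right) + \sqrt{-2 + G} = G + K + \sqrt{-2 + G}$)
$\frac{a{\left(-61 \right)} + I{\left(-26,69 \right)}}{3185} = \frac{- 61 \left(1 - 61\right) + \left(-26 + 69 + \sqrt{-2 - 26}\right)}{3185} = \left(\left(-61\right) \left(-60\right) + \left(-26 + 69 + \sqrt{-28}\right)\right) \frac{1}{3185} = \left(3660 + \left(-26 + 69 + 2 i \sqrt{7}\right)\right) \frac{1}{3185} = \left(3660 + \left(43 + 2 i \sqrt{7}\right)\right) \frac{1}{3185} = \left(3703 + 2 i \sqrt{7}\right) \frac{1}{3185} = \frac{529}{455} + \frac{2 i \sqrt{7}}{3185}$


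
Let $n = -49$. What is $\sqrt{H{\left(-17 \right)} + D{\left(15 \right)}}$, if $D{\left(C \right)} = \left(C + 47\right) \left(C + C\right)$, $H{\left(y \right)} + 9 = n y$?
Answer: $2 \sqrt{671} \approx 51.807$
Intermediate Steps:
$H{\left(y \right)} = -9 - 49 y$
$D{\left(C \right)} = 2 C \left(47 + C\right)$ ($D{\left(C \right)} = \left(47 + C\right) 2 C = 2 C \left(47 + C\right)$)
$\sqrt{H{\left(-17 \right)} + D{\left(15 \right)}} = \sqrt{\left(-9 - -833\right) + 2 \cdot 15 \left(47 + 15\right)} = \sqrt{\left(-9 + 833\right) + 2 \cdot 15 \cdot 62} = \sqrt{824 + 1860} = \sqrt{2684} = 2 \sqrt{671}$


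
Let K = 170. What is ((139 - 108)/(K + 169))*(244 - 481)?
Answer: -2449/113 ≈ -21.673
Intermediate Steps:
((139 - 108)/(K + 169))*(244 - 481) = ((139 - 108)/(170 + 169))*(244 - 481) = (31/339)*(-237) = -2449/113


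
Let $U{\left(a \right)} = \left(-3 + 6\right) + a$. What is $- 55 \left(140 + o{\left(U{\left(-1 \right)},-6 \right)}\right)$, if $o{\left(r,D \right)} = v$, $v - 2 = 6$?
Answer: $-8140$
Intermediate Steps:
$v = 8$ ($v = 2 + 6 = 8$)
$U{\left(a \right)} = 3 + a$
$o{\left(r,D \right)} = 8$
$- 55 \left(140 + o{\left(U{\left(-1 \right)},-6 \right)}\right) = - 55 \left(140 + 8\right) = \left(-55\right) 148 = -8140$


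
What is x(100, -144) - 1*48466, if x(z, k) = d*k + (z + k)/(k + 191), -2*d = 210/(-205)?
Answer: -93537914/1927 ≈ -48541.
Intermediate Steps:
d = 21/41 (d = -105/(-205) = -105*(-1)/205 = -½*(-42/41) = 21/41 ≈ 0.51220)
x(z, k) = 21*k/41 + (k + z)/(191 + k) (x(z, k) = 21*k/41 + (z + k)/(k + 191) = 21*k/41 + (k + z)/(191 + k))
x(100, -144) - 1*48466 = (21*(-144)² + 41*100 + 4052*(-144))/(41*(191 - 144)) - 1*48466 = (1/41)*(21*20736 + 4100 - 583488)/47 - 48466 = (1/41)*(1/47)*(435456 + 4100 - 583488) - 48466 = (1/41)*(1/47)*(-143932) - 48466 = -143932/1927 - 48466 = -93537914/1927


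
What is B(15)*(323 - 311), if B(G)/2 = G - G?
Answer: 0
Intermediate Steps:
B(G) = 0 (B(G) = 2*(G - G) = 2*0 = 0)
B(15)*(323 - 311) = 0*(323 - 311) = 0*12 = 0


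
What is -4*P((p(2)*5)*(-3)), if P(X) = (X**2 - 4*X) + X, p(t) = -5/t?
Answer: -5175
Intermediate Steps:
P(X) = X**2 - 3*X
-4*P((p(2)*5)*(-3)) = -4*(-5/2*5)*(-3)*(-3 + (-5/2*5)*(-3)) = -4*(-5*1/2*5)*(-3)*(-3 + (-5*1/2*5)*(-3)) = -4*-5/2*5*(-3)*(-3 - 5/2*5*(-3)) = -4*(-25/2*(-3))*(-3 - 25/2*(-3)) = -150*(-3 + 75/2) = -150*69/2 = -4*5175/4 = -5175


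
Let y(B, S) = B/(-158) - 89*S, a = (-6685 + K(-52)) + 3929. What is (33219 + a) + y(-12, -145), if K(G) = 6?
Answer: 3426552/79 ≈ 43374.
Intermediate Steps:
a = -2750 (a = (-6685 + 6) + 3929 = -6679 + 3929 = -2750)
y(B, S) = -89*S - B/158 (y(B, S) = -B/158 - 89*S = -89*S - B/158)
(33219 + a) + y(-12, -145) = (33219 - 2750) + (-89*(-145) - 1/158*(-12)) = 30469 + (12905 + 6/79) = 30469 + 1019501/79 = 3426552/79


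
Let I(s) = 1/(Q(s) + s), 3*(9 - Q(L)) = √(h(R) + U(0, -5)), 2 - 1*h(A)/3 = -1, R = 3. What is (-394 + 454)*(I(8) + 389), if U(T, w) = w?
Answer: 1143840/49 ≈ 23344.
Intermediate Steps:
h(A) = 9 (h(A) = 6 - 3*(-1) = 6 + 3 = 9)
Q(L) = 25/3 (Q(L) = 9 - √(9 - 5)/3 = 9 - √4/3 = 9 - ⅓*2 = 9 - ⅔ = 25/3)
I(s) = 1/(25/3 + s)
(-394 + 454)*(I(8) + 389) = (-394 + 454)*(3/(25 + 3*8) + 389) = 60*(3/(25 + 24) + 389) = 60*(3/49 + 389) = 60*(19064/49) = 1143840/49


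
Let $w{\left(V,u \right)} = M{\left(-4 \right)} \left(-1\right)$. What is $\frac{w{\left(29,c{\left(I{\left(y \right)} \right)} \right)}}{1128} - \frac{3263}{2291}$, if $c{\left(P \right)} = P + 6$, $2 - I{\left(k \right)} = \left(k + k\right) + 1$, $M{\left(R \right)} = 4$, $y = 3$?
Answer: $- \frac{922457}{646062} \approx -1.4278$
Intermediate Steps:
$I{\left(k \right)} = 1 - 2 k$ ($I{\left(k \right)} = 2 - \left(\left(k + k\right) + 1\right) = 2 - \left(2 k + 1\right) = 2 - \left(1 + 2 k\right) = 1 - 2 k$)
$c{\left(P \right)} = 6 + P$
$w{\left(V,u \right)} = -4$ ($w{\left(V,u \right)} = 4 \left(-1\right) = -4$)
$\frac{w{\left(29,c{\left(I{\left(y \right)} \right)} \right)}}{1128} - \frac{3263}{2291} = - \frac{4}{1128} - \frac{3263}{2291} = \left(-4\right) \frac{1}{1128} - \frac{3263}{2291} = - \frac{1}{282} - \frac{3263}{2291} = - \frac{922457}{646062}$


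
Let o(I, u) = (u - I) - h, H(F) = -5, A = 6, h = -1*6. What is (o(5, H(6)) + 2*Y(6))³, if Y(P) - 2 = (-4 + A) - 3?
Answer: -8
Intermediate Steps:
h = -6
o(I, u) = 6 + u - I (o(I, u) = (u - I) - 1*(-6) = (u - I) + 6 = 6 + u - I)
Y(P) = 1 (Y(P) = 2 + ((-4 + 6) - 3) = 2 + (2 - 3) = 2 - 1 = 1)
(o(5, H(6)) + 2*Y(6))³ = ((6 - 5 - 1*5) + 2*1)³ = ((6 - 5 - 5) + 2)³ = (-4 + 2)³ = (-2)³ = -8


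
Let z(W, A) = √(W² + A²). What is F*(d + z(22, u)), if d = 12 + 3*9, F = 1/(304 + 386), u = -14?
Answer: 13/230 + √170/345 ≈ 0.094314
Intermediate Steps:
F = 1/690 ≈ 0.0014493
z(W, A) = √(A² + W²)
d = 39 (d = 12 + 27 = 39)
F*(d + z(22, u)) = (39 + √((-14)² + 22²))/690 = (39 + √(196 + 484))/690 = (39 + √680)/690 = (39 + 2*√170)/690 = 13/230 + √170/345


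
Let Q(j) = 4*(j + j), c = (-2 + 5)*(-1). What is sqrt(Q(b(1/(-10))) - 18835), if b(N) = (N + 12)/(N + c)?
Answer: I*sqrt(18129947)/31 ≈ 137.35*I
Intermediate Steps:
c = -3 (c = 3*(-1) = -3)
b(N) = (12 + N)/(-3 + N) (b(N) = (N + 12)/(N - 3) = (12 + N)/(-3 + N))
Q(j) = 8*j (Q(j) = 4*(2*j) = 8*j)
sqrt(Q(b(1/(-10))) - 18835) = sqrt(8*((12 + 1/(-10))/(-3 + 1/(-10))) - 18835) = sqrt(8*((12 - 1/10)/(-3 - 1/10)) - 18835) = sqrt(8*((119/10)/(-31/10)) - 18835) = sqrt(8*(-10/31*119/10) - 18835) = sqrt(8*(-119/31) - 18835) = sqrt(-952/31 - 18835) = sqrt(-584837/31) = I*sqrt(18129947)/31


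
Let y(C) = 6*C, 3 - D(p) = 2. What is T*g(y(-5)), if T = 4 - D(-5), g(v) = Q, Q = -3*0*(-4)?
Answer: 0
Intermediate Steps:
D(p) = 1 (D(p) = 3 - 1*2 = 3 - 2 = 1)
Q = 0 (Q = 0*(-4) = 0)
g(v) = 0
T = 3 (T = 4 - 1*1 = 4 - 1 = 3)
T*g(y(-5)) = 3*0 = 0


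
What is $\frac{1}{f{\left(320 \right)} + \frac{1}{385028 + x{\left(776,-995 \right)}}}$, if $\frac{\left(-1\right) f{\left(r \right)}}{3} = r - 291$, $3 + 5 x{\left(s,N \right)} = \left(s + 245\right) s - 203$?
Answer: $- \frac{543446}{47279801} \approx -0.011494$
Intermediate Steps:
$x{\left(s,N \right)} = - \frac{206}{5} + \frac{s \left(245 + s\right)}{5}$ ($x{\left(s,N \right)} = - \frac{3}{5} + \frac{\left(s + 245\right) s - 203}{5} = - \frac{3}{5} + \frac{\left(245 + s\right) s - 203}{5} = - \frac{3}{5} + \frac{s \left(245 + s\right) - 203}{5} = - \frac{3}{5} + \frac{-203 + s \left(245 + s\right)}{5} = - \frac{3}{5} + \left(- \frac{203}{5} + \frac{s \left(245 + s\right)}{5}\right) = - \frac{206}{5} + \frac{s \left(245 + s\right)}{5}$)
$f{\left(r \right)} = 873 - 3 r$ ($f{\left(r \right)} = - 3 \left(r - 291\right) = - 3 \left(-291 + r\right) = 873 - 3 r$)
$\frac{1}{f{\left(320 \right)} + \frac{1}{385028 + x{\left(776,-995 \right)}}} = \frac{1}{\left(873 - 960\right) + \frac{1}{385028 + \left(- \frac{206}{5} + 49 \cdot 776 + \frac{776^{2}}{5}\right)}} = \frac{1}{\left(873 - 960\right) + \frac{1}{385028 + \left(- \frac{206}{5} + 38024 + \frac{1}{5} \cdot 602176\right)}} = \frac{1}{-87 + \frac{1}{385028 + \left(- \frac{206}{5} + 38024 + \frac{602176}{5}\right)}} = \frac{1}{-87 + \frac{1}{385028 + 158418}} = \frac{1}{-87 + \frac{1}{543446}} = \frac{1}{- \frac{47279801}{543446}} = - \frac{543446}{47279801}$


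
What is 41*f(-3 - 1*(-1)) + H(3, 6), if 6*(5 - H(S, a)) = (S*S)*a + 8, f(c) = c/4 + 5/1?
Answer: 1075/6 ≈ 179.17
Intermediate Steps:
f(c) = 5 + c/4 (f(c) = c*(1/4) + 5*1 = c/4 + 5 = 5 + c/4)
H(S, a) = 11/3 - a*S**2/6 (H(S, a) = 5 - ((S*S)*a + 8)/6 = 5 - (S**2*a + 8)/6 = 5 - (a*S**2 + 8)/6 = 5 - (8 + a*S**2)/6 = 5 + (-4/3 - a*S**2/6) = 11/3 - a*S**2/6)
41*f(-3 - 1*(-1)) + H(3, 6) = 41*(5 + (-3 - 1*(-1))/4) + (11/3 - 1/6*6*3**2) = 41*(5 + (-3 + 1)/4) + (11/3 - 1/6*6*9) = 41*(5 + (1/4)*(-2)) + (11/3 - 9) = 41*(5 - 1/2) - 16/3 = 41*(9/2) - 16/3 = 369/2 - 16/3 = 1075/6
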